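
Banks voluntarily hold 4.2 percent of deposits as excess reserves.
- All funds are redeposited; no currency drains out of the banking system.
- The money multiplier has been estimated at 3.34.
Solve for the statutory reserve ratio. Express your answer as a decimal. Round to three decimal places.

0.257

Using m = 3.34. Since m = (1 + c)/(c + rr + e), the denominator satisfies c + rr + e = (1 + c)/m = (1 + 0) / 3.34 ≈ 0.299401.
With c = 0 and e = 0.042, the statutory reserve ratio is 0.299401 − 0 − 0.042 = 0.257401.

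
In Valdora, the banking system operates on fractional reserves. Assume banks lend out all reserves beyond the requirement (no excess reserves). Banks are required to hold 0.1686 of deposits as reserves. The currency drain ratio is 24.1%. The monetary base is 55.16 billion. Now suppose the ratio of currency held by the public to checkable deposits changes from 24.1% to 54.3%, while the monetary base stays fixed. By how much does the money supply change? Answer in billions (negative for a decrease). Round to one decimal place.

Initially m₁ = (1 + 0.241) / (0.1686 + 0.241) ≈ 3.0298, so M₁ = 3.0298 × 55.16 ≈ 167.1238 billion.
After the change m₂ = (1 + 0.543) / (0.1686 + 0.543) ≈ 2.1684, so M₂ = 2.1684 × 55.16 ≈ 119.6089 billion.
ΔM = M₂ − M₁ = 119.6089 − 167.1238 = -47.5149 billion.

-47.5 billion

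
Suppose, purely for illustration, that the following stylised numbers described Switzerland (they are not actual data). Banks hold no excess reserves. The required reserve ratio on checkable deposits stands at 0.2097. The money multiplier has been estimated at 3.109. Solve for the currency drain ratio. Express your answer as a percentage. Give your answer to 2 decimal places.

16.50%

Using m = 3.109. From m = (1 + c)/(c + rr + e), rearranging gives 1 + c = m·(c + rr + e), so c·(1 − m) = m·(rr + e) − 1.
Hence c = [m·(rr + e) − 1]/(1 − m) = [3.109 × (0.2097 + 0) − 1] / (1 − 3.109) ≈ 0.165027.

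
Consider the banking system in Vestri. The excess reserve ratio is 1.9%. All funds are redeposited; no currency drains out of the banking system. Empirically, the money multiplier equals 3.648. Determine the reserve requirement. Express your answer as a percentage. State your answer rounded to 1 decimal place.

Using m = 3.648. Since m = (1 + c)/(c + rr + e), the denominator satisfies c + rr + e = (1 + c)/m = (1 + 0) / 3.648 ≈ 0.274123.
With c = 0 and e = 0.019, the reserve requirement is 0.274123 − 0 − 0.019 = 0.255123.

25.5%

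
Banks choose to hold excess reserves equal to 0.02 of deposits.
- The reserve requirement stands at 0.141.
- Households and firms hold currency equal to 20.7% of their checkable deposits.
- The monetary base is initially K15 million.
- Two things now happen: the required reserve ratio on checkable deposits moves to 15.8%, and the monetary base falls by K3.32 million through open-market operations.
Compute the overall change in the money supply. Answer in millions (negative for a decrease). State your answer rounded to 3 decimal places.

Before: m₁ = (1 + 0.207) / (0.141 + 0.02 + 0.207) ≈ 3.279891, MB₁ = 15, so M₁ = 3.279891 × 15 ≈ 49.1984 million.
After: m₂ = (1 + 0.207) / (0.158 + 0.02 + 0.207) ≈ 3.135065, MB₂ = 15 − 3.32 = 11.68, so M₂ = 3.135065 × 11.68 ≈ 36.6176 million.
ΔM = M₂ − M₁ = 36.6176 − 49.1984 = -12.5808 million.

-12.581 million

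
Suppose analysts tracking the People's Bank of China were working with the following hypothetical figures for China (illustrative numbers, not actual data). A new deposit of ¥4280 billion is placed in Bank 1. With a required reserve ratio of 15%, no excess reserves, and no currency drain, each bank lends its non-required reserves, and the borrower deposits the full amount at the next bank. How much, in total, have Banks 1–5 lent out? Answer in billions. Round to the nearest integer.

Bank i lends (1 − rr)^i of the original deposit: Bank 1 lends 4280·0.8500 = 3638.0000, Bank 2 lends 4280·0.8500² = 3092.3000, and so on.
Summing a geometric series: total = 4280·[0.8500·(1 − 0.8500^5) / (1 − 0.8500)] ≈ 13492.0005 billion.

¥13492 billion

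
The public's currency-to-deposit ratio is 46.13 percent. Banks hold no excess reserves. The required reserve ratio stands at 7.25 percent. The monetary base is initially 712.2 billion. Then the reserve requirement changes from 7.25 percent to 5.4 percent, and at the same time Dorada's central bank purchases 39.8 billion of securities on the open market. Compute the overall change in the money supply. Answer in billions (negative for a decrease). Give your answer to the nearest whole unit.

Before: m₁ = (1 + 0.4613) / (0.0725 + 0.4613) ≈ 2.7375, MB₁ = 712.2, so M₁ = 2.7375 × 712.2 = 1949.6475 billion.
After: m₂ = (1 + 0.4613) / (0.054 + 0.4613) ≈ 2.8358, MB₂ = 712.2 + 39.8 = 752, so M₂ = 2.8358 × 752 = 2132.5216 billion.
ΔM = M₂ − M₁ = 2132.5216 − 1949.6475 = 182.8741 billion.

183 billion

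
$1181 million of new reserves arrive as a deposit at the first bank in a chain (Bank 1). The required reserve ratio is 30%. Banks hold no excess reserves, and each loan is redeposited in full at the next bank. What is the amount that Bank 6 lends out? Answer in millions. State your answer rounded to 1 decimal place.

Each bank lends a fraction (1 − rr) = 0.7000 of the deposit it receives, so Bank 6 receives 1181·0.7000^5 and lends 1181·0.7000^6 ≈ 138.9435 million.

$138.9 million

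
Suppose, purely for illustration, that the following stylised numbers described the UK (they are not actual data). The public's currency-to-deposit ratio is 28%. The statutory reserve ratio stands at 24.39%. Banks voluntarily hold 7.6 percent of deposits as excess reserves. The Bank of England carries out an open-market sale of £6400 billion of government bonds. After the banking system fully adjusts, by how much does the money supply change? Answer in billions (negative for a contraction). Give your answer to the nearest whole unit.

-13656 billion

The money multiplier is m = (1 + c) / (rr + e + c) = (1 + 0.28) / (0.2439 + 0.076 + 0.28) ≈ 2.13369.
The sale removes 6400 billion of base, so ΔM = m × ΔMB = 2.13369 × (−6400) = -13655.616 billion.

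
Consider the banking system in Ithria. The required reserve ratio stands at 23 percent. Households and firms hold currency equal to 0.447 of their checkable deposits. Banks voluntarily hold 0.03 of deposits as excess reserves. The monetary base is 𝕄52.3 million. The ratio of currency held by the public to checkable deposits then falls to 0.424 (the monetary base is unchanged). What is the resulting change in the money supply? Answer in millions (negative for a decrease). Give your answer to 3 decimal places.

𝕄1.841 million

Initially m₁ = (1 + 0.447) / (0.23 + 0.03 + 0.447) ≈ 2.046676, so M₁ = 2.046676 × 52.3 ≈ 107.0412 million.
After the change m₂ = (1 + 0.424) / (0.23 + 0.03 + 0.424) ≈ 2.081871, so M₂ = 2.081871 × 52.3 ≈ 108.8819 million.
ΔM = M₂ − M₁ = 108.8819 − 107.0412 = 1.8407 million.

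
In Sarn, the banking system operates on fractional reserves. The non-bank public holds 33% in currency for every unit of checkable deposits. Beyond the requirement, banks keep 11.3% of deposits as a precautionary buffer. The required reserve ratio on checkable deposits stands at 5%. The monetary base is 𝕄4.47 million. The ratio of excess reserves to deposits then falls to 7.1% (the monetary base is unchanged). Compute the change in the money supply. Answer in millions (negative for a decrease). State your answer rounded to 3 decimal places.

𝕄1.123 million

Initially m₁ = (1 + 0.33) / (0.05 + 0.113 + 0.33) ≈ 2.69777, so M₁ = 2.69777 × 4.47 ≈ 12.059 million.
After the change m₂ = (1 + 0.33) / (0.05 + 0.071 + 0.33) ≈ 2.94900, so M₂ = 2.94900 × 4.47 ≈ 13.182 million.
ΔM = M₂ − M₁ = 13.182 − 12.059 = 1.123 million.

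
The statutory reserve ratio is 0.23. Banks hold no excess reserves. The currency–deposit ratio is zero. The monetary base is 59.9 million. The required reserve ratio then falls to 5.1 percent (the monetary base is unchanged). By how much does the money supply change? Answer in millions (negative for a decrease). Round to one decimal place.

914.1 million

Initially m₁ = 1 / (0.23) ≈ 4.3478, so M₁ = 4.3478 × 59.9 ≈ 260.4332 million.
After the change m₂ = 1 / (0.051) ≈ 19.6078, so M₂ = 19.6078 × 59.9 ≈ 1174.5072 million.
ΔM = M₂ − M₁ = 1174.5072 − 260.4332 = 914.074 million.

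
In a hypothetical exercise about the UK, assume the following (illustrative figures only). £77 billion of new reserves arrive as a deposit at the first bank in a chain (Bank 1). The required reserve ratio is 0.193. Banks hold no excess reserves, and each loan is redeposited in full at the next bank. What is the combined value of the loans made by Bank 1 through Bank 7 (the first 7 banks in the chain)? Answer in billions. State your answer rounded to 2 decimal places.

£250.20 billion

Bank i lends (1 − rr)^i of the original deposit: Bank 1 lends 77·0.8070 = 62.1390, Bank 2 lends 77·0.8070² ≈ 50.1462, and so on.
Summing a geometric series: total = 77·[0.8070·(1 − 0.8070^7) / (1 − 0.8070)] ≈ 250.1972 billion.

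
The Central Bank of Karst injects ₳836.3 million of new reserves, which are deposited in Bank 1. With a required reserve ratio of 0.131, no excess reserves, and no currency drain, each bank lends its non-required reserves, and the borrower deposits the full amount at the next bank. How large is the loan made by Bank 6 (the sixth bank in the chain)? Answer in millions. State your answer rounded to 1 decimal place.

₳360.1 million

Each bank lends a fraction (1 − rr) = 0.8690 of the deposit it receives, so Bank 6 receives 836.3·0.8690^5 and lends 836.3·0.8690^6 ≈ 360.1478 million.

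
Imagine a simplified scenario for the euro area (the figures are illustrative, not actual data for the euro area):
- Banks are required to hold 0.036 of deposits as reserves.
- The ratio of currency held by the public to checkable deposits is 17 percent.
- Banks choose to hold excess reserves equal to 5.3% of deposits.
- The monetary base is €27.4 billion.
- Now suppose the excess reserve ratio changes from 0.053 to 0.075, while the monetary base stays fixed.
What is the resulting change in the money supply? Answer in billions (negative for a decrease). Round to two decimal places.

-9.69 billion

Initially m₁ = (1 + 0.17) / (0.036 + 0.053 + 0.17) ≈ 4.51737, so M₁ = 4.51737 × 27.4 ≈ 123.7759 billion.
After the change m₂ = (1 + 0.17) / (0.036 + 0.075 + 0.17) ≈ 4.16370, so M₂ = 4.16370 × 27.4 ≈ 114.0854 billion.
ΔM = M₂ − M₁ = 114.0854 − 123.7759 = -9.6905 billion.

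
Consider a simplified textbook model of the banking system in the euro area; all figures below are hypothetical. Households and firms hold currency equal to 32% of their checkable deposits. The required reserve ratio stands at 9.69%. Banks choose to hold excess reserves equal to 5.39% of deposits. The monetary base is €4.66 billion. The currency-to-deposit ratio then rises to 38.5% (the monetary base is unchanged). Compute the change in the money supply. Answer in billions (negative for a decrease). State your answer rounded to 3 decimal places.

Initially m₁ = (1 + 0.32) / (0.0969 + 0.0539 + 0.32) ≈ 2.80374, so M₁ = 2.80374 × 4.66 ≈ 13.0654 billion.
After the change m₂ = (1 + 0.385) / (0.0969 + 0.0539 + 0.385) ≈ 2.58492, so M₂ = 2.58492 × 4.66 ≈ 12.0457 billion.
ΔM = M₂ − M₁ = 12.0457 − 13.0654 = -1.0197 billion.

-1.020 billion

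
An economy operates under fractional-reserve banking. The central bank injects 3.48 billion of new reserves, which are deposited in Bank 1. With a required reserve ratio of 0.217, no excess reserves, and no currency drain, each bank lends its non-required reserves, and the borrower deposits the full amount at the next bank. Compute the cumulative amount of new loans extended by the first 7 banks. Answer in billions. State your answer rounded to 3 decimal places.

Bank i lends (1 − rr)^i of the original deposit: Bank 1 lends 3.48·0.7830 ≈ 2.7248, Bank 2 lends 3.48·0.7830² ≈ 2.1335, and so on.
Summing a geometric series: total = 3.48·[0.7830·(1 − 0.7830^7) / (1 − 0.7830)] ≈ 10.2911 billion.

10.291 billion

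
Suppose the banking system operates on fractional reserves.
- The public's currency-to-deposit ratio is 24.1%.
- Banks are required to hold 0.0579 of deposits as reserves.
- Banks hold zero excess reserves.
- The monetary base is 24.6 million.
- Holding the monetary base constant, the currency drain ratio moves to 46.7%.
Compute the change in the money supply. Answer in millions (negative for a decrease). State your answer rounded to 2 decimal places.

Initially m₁ = (1 + 0.241) / (0.0579 + 0.241) ≈ 4.15189, so M₁ = 4.15189 × 24.6 ≈ 102.1365 million.
After the change m₂ = (1 + 0.467) / (0.0579 + 0.467) ≈ 2.79482, so M₂ = 2.79482 × 24.6 ≈ 68.7526 million.
ΔM = M₂ − M₁ = 68.7526 − 102.1365 = -33.3839 million.

-33.38 million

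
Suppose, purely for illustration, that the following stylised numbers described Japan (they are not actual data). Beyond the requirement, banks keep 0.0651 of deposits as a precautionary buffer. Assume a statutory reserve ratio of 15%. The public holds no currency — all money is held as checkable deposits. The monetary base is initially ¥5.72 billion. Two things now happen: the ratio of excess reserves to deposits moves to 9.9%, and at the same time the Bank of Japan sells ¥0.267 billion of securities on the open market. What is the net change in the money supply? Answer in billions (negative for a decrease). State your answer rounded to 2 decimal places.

-4.69 billion

Before: m₁ = 1 / (0.15 + 0.0651) ≈ 4.6490, MB₁ = 5.72, so M₁ = 4.6490 × 5.72 ≈ 26.5923 billion.
After: m₂ = 1 / (0.15 + 0.099) ≈ 4.0161, MB₂ = 5.72 − 0.267 = 5.453, so M₂ = 4.0161 × 5.453 ≈ 21.8998 billion.
ΔM = M₂ − M₁ = 21.8998 − 26.5923 = -4.6925 billion.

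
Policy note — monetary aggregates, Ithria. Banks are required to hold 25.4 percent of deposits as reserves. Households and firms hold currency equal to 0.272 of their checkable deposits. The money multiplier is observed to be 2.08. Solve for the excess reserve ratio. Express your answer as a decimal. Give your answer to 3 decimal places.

0.086

Using m = 2.08. Since m = (1 + c)/(c + rr + e), the denominator satisfies c + rr + e = (1 + c)/m = (1 + 0.272) / 2.08 ≈ 0.611538.
With c = 0.272 and rr = 0.254, the excess reserve ratio is 0.611538 − 0.272 − 0.254 = 0.085538.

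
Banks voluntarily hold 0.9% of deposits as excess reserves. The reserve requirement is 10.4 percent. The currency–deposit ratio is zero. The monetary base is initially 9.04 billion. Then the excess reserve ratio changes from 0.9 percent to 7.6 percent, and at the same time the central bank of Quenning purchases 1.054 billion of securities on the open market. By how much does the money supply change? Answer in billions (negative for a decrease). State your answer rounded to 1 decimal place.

-23.9 billion

Before: m₁ = 1 / (0.104 + 0.009) ≈ 8.8496, MB₁ = 9.04, so M₁ = 8.8496 × 9.04 ≈ 80.0004 billion.
After: m₂ = 1 / (0.104 + 0.076) ≈ 5.5556, MB₂ = 9.04 + 1.054 = 10.094, so M₂ = 5.5556 × 10.094 ≈ 56.0782 billion.
ΔM = M₂ − M₁ = 56.0782 − 80.0004 = -23.9222 billion.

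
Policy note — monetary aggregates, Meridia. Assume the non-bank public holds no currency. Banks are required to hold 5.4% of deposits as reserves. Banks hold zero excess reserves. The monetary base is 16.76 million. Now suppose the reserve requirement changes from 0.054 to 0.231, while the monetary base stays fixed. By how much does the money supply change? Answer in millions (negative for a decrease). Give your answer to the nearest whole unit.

-238 million

Initially m₁ = 1 / (0.054) ≈ 18.5185, so M₁ = 18.5185 × 16.76 ≈ 310.3701 million.
After the change m₂ = 1 / (0.231) ≈ 4.3290, so M₂ = 4.3290 × 16.76 ≈ 72.554 million.
ΔM = M₂ − M₁ = 72.554 − 310.3701 = -237.8161 million.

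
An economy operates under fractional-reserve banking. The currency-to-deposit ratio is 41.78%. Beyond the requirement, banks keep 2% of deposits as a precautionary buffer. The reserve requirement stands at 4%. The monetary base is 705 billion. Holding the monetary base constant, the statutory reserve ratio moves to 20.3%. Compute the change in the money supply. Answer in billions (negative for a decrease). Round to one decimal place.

-532.1 billion

Initially m₁ = (1 + 0.4178) / (0.04 + 0.02 + 0.4178) ≈ 2.96735, so M₁ = 2.96735 × 705 ≈ 2091.9817 billion.
After the change m₂ = (1 + 0.4178) / (0.203 + 0.02 + 0.4178) ≈ 2.21255, so M₂ = 2.21255 × 705 ≈ 1559.8477 billion.
ΔM = M₂ − M₁ = 1559.8477 − 2091.9817 = -532.134 billion.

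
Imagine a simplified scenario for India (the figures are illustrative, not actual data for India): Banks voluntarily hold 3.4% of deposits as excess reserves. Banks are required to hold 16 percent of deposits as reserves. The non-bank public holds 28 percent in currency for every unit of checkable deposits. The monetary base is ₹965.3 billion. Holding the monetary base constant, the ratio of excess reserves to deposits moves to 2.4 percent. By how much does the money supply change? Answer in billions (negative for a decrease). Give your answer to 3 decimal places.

Initially m₁ = (1 + 0.28) / (0.16 + 0.034 + 0.28) ≈ 2.7004219, so M₁ = 2.7004219 × 965.3 ≈ 2606.7173 billion.
After the change m₂ = (1 + 0.28) / (0.16 + 0.024 + 0.28) ≈ 2.7586207, so M₂ = 2.7586207 × 965.3 ≈ 2662.8966 billion.
ΔM = M₂ − M₁ = 2662.8966 − 2606.7173 = 56.1793 billion.

₹56.179 billion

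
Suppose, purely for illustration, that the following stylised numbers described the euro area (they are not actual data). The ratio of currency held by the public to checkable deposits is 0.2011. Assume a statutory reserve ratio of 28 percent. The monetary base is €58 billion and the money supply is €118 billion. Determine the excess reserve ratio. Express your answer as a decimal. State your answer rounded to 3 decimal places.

0.109

Using m = M/MB = 118/58 ≈ 2.034483. Since m = (1 + c)/(c + rr + e), the denominator satisfies c + rr + e = (1 + c)/m = (1 + 0.2011) / 2.034483 ≈ 0.590371.
With c = 0.2011 and rr = 0.28, the excess reserve ratio is 0.590371 − 0.2011 − 0.28 = 0.109271.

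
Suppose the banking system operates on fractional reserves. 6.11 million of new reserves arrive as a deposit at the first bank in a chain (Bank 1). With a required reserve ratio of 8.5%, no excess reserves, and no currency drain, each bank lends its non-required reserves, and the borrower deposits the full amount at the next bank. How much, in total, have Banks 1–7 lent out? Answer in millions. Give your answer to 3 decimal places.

30.455 million

Bank i lends (1 − rr)^i of the original deposit: Bank 1 lends 6.11·0.9150 ≈ 5.5907, Bank 2 lends 6.11·0.9150² ≈ 5.1154, and so on.
Summing a geometric series: total = 6.11·[0.9150·(1 − 0.9150^7) / (1 − 0.9150)] ≈ 30.4548 million.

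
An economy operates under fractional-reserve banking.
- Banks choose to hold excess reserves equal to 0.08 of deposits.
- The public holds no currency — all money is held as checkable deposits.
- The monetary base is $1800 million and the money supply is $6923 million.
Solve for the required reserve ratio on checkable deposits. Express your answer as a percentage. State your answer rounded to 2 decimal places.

Using m = M/MB = 6923/1800 ≈ 3.846111. Since m = (1 + c)/(c + rr + e), the denominator satisfies c + rr + e = (1 + c)/m = (1 + 0) / 3.846111 ≈ 0.260003.
With c = 0 and e = 0.08, the required reserve ratio on checkable deposits is 0.260003 − 0 − 0.08 = 0.180003.

18.00%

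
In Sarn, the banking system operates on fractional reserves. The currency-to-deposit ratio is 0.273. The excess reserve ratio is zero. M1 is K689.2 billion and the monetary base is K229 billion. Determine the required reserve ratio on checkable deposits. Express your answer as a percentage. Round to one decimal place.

15.0%

Using m = M/MB = 689.2/229 ≈ 3.009607. Since m = (1 + c)/(c + rr + e), the denominator satisfies c + rr + e = (1 + c)/m = (1 + 0.273) / 3.009607 ≈ 0.422979.
With c = 0.273 and e = 0, the required reserve ratio on checkable deposits is 0.422979 − 0.273 − 0 = 0.149979.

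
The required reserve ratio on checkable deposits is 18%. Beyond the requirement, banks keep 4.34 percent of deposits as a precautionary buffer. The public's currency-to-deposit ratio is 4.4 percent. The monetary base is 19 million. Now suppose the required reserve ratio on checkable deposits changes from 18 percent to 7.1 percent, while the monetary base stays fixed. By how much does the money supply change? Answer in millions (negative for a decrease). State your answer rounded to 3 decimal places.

Initially m₁ = (1 + 0.044) / (0.18 + 0.0434 + 0.044) ≈ 3.904263, so M₁ = 3.904263 × 19 ≈ 74.181 million.
After the change m₂ = (1 + 0.044) / (0.071 + 0.0434 + 0.044) ≈ 6.590909, so M₂ = 6.590909 × 19 ≈ 125.2273 million.
ΔM = M₂ − M₁ = 125.2273 − 74.181 = 51.0463 million.

51.046 million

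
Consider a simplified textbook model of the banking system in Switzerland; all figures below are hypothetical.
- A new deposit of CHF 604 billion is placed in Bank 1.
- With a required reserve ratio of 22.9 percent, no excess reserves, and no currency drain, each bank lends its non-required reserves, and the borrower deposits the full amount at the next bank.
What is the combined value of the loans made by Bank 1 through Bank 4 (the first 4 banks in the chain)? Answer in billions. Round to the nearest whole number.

Bank i lends (1 − rr)^i of the original deposit: Bank 1 lends 604·0.7710 = 465.6840, Bank 2 lends 604·0.7710² ≈ 359.0424, and so on.
Summing a geometric series: total = 604·[0.7710·(1 − 0.7710^4) / (1 − 0.7710)] ≈ 1314.9775 billion.

CHF 1315 billion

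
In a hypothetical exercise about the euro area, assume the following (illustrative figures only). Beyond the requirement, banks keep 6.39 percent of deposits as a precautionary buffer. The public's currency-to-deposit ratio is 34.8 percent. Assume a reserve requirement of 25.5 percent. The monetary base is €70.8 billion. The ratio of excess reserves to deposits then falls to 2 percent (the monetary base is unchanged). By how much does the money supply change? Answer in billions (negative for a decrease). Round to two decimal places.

Initially m₁ = (1 + 0.348) / (0.255 + 0.0639 + 0.348) ≈ 2.02129, so M₁ = 2.02129 × 70.8 ≈ 143.1073 billion.
After the change m₂ = (1 + 0.348) / (0.255 + 0.02 + 0.348) ≈ 2.16372, so M₂ = 2.16372 × 70.8 ≈ 153.1914 billion.
ΔM = M₂ − M₁ = 153.1914 − 143.1073 = 10.0841 billion.

€10.08 billion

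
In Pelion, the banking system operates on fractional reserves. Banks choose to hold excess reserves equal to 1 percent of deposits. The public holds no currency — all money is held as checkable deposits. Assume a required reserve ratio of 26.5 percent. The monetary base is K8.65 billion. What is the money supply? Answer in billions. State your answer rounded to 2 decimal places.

The money multiplier is m = 1 / (rr + e) = 1 / (0.265 + 0.01) ≈ 3.6364.
So M = m × MB = 3.6364 × 8.65 ≈ 31.4549 billion.

K31.45 billion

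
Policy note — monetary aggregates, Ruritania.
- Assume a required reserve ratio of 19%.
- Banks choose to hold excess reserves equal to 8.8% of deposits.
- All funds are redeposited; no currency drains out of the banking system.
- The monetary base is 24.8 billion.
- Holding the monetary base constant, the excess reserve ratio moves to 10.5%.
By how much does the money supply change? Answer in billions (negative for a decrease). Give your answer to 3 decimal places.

Initially m₁ = 1 / (0.19 + 0.088) ≈ 3.597122, so M₁ = 3.597122 × 24.8 ≈ 89.2086 billion.
After the change m₂ = 1 / (0.19 + 0.105) ≈ 3.389831, so M₂ = 3.389831 × 24.8 ≈ 84.0678 billion.
ΔM = M₂ − M₁ = 84.0678 − 89.2086 = -5.1408 billion.

-5.141 billion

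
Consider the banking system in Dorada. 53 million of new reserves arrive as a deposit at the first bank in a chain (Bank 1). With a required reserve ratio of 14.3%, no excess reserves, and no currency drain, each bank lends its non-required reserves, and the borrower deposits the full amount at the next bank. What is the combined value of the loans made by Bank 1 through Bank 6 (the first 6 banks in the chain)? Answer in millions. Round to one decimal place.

Bank i lends (1 − rr)^i of the original deposit: Bank 1 lends 53·0.8570 = 45.4210, Bank 2 lends 53·0.8570² ≈ 38.9258, and so on.
Summing a geometric series: total = 53·[0.8570·(1 − 0.8570^6) / (1 − 0.8570)] ≈ 191.7932 million.

191.8 million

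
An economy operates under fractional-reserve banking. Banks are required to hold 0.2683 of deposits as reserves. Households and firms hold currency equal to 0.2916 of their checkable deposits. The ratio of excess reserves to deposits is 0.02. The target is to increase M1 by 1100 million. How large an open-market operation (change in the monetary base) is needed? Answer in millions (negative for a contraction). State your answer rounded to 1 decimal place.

The money multiplier is m = (1 + c) / (rr + e + c) = (1 + 0.2916) / (0.2683 + 0.02 + 0.2916) ≈ 2.227281.
ΔMB = ΔM / m = (+1100) / 2.227281 ≈ 493.8757 million.

493.9 million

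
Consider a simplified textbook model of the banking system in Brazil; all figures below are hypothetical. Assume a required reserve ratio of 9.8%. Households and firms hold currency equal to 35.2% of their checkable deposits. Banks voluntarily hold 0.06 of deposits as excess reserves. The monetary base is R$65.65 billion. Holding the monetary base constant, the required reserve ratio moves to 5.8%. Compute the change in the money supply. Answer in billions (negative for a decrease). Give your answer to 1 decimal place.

Initially m₁ = (1 + 0.352) / (0.098 + 0.06 + 0.352) ≈ 2.6510, so M₁ = 2.6510 × 65.65 ≈ 174.0382 billion.
After the change m₂ = (1 + 0.352) / (0.058 + 0.06 + 0.352) ≈ 2.8766, so M₂ = 2.8766 × 65.65 ≈ 188.8488 billion.
ΔM = M₂ − M₁ = 188.8488 − 174.0382 = 14.8106 billion.

R$14.8 billion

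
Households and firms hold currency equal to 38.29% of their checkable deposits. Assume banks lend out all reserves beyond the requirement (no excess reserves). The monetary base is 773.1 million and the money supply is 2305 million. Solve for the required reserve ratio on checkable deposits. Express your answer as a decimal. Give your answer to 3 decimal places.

0.081

Using m = M/MB = 2305/773.1 ≈ 2.981503. Since m = (1 + c)/(c + rr + e), the denominator satisfies c + rr + e = (1 + c)/m = (1 + 0.3829) / 2.981503 ≈ 0.463826.
With c = 0.3829 and e = 0, the required reserve ratio on checkable deposits is 0.463826 − 0.3829 − 0 = 0.080926.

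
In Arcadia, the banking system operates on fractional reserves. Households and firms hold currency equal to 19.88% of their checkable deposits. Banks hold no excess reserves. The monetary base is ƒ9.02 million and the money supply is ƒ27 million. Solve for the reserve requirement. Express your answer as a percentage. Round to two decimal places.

20.17%

Using m = M/MB = 27/9.02 ≈ 2.993348. Since m = (1 + c)/(c + rr + e), the denominator satisfies c + rr + e = (1 + c)/m = (1 + 0.1988) / 2.993348 ≈ 0.400488.
With c = 0.1988 and e = 0, the reserve requirement is 0.400488 − 0.1988 − 0 = 0.201688.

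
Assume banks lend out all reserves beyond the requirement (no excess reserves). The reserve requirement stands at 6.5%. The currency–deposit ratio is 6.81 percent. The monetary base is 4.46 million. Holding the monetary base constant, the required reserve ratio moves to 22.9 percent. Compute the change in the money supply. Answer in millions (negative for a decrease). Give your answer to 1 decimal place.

Initially m₁ = (1 + 0.0681) / (0.065 + 0.0681) ≈ 8.0248, so M₁ = 8.0248 × 4.46 ≈ 35.7906 million.
After the change m₂ = (1 + 0.0681) / (0.229 + 0.0681) ≈ 3.5951, so M₂ = 3.5951 × 4.46 ≈ 16.0341 million.
ΔM = M₂ − M₁ = 16.0341 − 35.7906 = -19.7565 million.

-19.8 million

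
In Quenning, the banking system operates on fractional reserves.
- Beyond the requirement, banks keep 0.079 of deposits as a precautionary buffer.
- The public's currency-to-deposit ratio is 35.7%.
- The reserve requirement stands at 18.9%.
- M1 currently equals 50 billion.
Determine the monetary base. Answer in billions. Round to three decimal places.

23.029 billion

The money multiplier is m = (1 + c) / (rr + e + c) = (1 + 0.357) / (0.189 + 0.079 + 0.357) = 2.171200.
MB = M / m = 50 / 2.171200 ≈ 23.0287 billion.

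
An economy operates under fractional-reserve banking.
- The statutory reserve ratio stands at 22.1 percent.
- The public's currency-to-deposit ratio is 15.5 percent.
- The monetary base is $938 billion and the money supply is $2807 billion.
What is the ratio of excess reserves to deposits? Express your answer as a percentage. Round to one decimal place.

Using m = M/MB = 2807/938 ≈ 2.992537. Since m = (1 + c)/(c + rr + e), the denominator satisfies c + rr + e = (1 + c)/m = (1 + 0.155) / 2.992537 ≈ 0.385960.
With c = 0.155 and rr = 0.221, the ratio of excess reserves to deposits is 0.385960 − 0.155 − 0.221 = 0.00996.

1.0%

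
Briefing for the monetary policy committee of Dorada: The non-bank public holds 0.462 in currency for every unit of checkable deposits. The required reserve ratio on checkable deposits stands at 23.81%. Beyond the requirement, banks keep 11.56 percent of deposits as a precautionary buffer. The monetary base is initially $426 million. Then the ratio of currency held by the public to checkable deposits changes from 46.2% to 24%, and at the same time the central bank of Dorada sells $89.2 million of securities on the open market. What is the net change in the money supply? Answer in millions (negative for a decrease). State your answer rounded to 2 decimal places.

-60.09 million

Before: m₁ = (1 + 0.462) / (0.2381 + 0.1156 + 0.462) ≈ 1.792326, MB₁ = 426, so M₁ = 1.792326 × 426 ≈ 763.5309 million.
After: m₂ = (1 + 0.24) / (0.2381 + 0.1156 + 0.24) ≈ 2.088597, MB₂ = 426 − 89.2 = 336.8, so M₂ = 2.088597 × 336.8 ≈ 703.4395 million.
ΔM = M₂ − M₁ = 703.4395 − 763.5309 = -60.0914 million.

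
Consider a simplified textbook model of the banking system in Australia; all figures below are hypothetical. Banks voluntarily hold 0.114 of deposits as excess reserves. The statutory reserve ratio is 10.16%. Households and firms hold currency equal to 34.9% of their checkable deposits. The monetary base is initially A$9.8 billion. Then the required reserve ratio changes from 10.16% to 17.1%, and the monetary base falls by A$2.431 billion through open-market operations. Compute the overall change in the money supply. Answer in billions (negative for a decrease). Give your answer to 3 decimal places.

Before: m₁ = (1 + 0.349) / (0.1016 + 0.114 + 0.349) ≈ 2.38930, MB₁ = 9.8, so M₁ = 2.38930 × 9.8 ≈ 23.4151 billion.
After: m₂ = (1 + 0.349) / (0.171 + 0.114 + 0.349) ≈ 2.12776, MB₂ = 9.8 − 2.431 = 7.369, so M₂ = 2.12776 × 7.369 ≈ 15.6795 billion.
ΔM = M₂ − M₁ = 15.6795 − 23.4151 = -7.7356 billion.

-7.736 billion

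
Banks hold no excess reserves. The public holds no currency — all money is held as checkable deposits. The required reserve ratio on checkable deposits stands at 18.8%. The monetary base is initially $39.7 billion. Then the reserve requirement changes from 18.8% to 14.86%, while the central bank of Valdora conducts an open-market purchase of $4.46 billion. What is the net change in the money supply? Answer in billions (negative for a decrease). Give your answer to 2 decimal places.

$86.00 billion

Before: m₁ = 1 / (0.188) ≈ 5.31915, MB₁ = 39.7, so M₁ = 5.31915 × 39.7 ≈ 211.1703 billion.
After: m₂ = 1 / (0.1486) ≈ 6.72948, MB₂ = 39.7 + 4.46 = 44.16, so M₂ = 6.72948 × 44.16 ≈ 297.1738 billion.
ΔM = M₂ − M₁ = 297.1738 − 211.1703 = 86.0035 billion.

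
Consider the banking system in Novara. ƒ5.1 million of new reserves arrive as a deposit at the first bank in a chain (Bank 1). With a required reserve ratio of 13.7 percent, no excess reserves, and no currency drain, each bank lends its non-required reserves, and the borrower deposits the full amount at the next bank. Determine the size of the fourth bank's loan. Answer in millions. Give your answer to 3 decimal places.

ƒ2.829 million

Each bank lends a fraction (1 − rr) = 0.8630 of the deposit it receives, so Bank 4 receives 5.1·0.8630^3 and lends 5.1·0.8630^4 ≈ 2.8289 million.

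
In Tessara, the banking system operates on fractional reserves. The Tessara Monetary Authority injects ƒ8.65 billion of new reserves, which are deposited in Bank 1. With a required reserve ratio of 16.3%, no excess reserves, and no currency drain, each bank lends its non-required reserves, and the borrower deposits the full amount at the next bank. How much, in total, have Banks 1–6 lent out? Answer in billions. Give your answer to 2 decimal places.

Bank i lends (1 − rr)^i of the original deposit: Bank 1 lends 8.65·0.8370 ≈ 7.2401, Bank 2 lends 8.65·0.8370² ≈ 6.0599, and so on.
Summing a geometric series: total = 8.65·[0.8370·(1 − 0.8370^6) / (1 − 0.8370)] ≈ 29.1451 billion.

ƒ29.15 billion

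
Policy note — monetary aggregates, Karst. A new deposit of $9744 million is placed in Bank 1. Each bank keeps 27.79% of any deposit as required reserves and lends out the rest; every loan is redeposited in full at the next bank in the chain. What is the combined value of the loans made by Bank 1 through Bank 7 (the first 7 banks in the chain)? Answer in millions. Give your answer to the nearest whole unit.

Bank i lends (1 − rr)^i of the original deposit: Bank 1 lends 9744·0.7221 = 7036.1424, Bank 2 lends 9744·0.7221² ≈ 5080.7984, and so on.
Summing a geometric series: total = 9744·[0.7221·(1 − 0.7221^7) / (1 − 0.7221)] ≈ 22727.0171 million.

$22727 million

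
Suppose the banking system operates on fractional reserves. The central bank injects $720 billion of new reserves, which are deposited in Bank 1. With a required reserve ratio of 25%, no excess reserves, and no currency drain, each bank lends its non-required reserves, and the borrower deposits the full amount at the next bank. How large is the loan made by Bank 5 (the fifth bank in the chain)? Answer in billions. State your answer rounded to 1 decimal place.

Each bank lends a fraction (1 − rr) = 0.7500 of the deposit it receives, so Bank 5 receives 720·0.7500^4 and lends 720·0.7500^5 ≈ 170.8594 billion.

$170.9 billion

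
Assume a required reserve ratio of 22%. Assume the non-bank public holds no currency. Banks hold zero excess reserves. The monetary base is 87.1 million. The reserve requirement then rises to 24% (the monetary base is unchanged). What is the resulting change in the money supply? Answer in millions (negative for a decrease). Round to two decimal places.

-32.99 million

Initially m₁ = 1 / (0.22) ≈ 4.54545, so M₁ = 4.54545 × 87.1 ≈ 395.9087 million.
After the change m₂ = 1 / (0.24) ≈ 4.16667, so M₂ = 4.16667 × 87.1 ≈ 362.917 million.
ΔM = M₂ − M₁ = 362.917 − 395.9087 = -32.9917 million.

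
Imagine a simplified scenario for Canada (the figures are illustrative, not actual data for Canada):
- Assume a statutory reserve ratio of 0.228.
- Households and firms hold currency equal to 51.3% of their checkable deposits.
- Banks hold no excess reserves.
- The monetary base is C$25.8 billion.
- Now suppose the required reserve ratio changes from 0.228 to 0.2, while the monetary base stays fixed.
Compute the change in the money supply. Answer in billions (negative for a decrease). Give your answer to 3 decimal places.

C$2.069 billion

Initially m₁ = (1 + 0.513) / (0.228 + 0.513) ≈ 2.041835, so M₁ = 2.041835 × 25.8 ≈ 52.6793 billion.
After the change m₂ = (1 + 0.513) / (0.2 + 0.513) ≈ 2.122020, so M₂ = 2.122020 × 25.8 ≈ 54.7481 billion.
ΔM = M₂ − M₁ = 54.7481 − 52.6793 = 2.0688 billion.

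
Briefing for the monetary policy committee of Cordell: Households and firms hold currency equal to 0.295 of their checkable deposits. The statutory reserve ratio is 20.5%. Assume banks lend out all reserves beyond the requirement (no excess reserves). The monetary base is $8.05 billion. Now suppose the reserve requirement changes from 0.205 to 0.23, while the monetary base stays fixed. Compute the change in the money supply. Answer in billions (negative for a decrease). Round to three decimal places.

Initially m₁ = (1 + 0.295) / (0.205 + 0.295) = 2.59, so M₁ = 2.59 × 8.05 = 20.8495 billion.
After the change m₂ = (1 + 0.295) / (0.23 + 0.295) ≈ 2.46667, so M₂ = 2.46667 × 8.05 ≈ 19.8567 billion.
ΔM = M₂ − M₁ = 19.8567 − 20.8495 = -0.9928 billion.

-0.993 billion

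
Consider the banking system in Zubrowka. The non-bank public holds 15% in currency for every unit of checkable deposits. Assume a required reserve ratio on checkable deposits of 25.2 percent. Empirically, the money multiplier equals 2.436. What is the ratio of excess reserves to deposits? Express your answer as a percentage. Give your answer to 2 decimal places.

7.01%

Using m = 2.436. Since m = (1 + c)/(c + rr + e), the denominator satisfies c + rr + e = (1 + c)/m = (1 + 0.15) / 2.436 ≈ 0.472085.
With c = 0.15 and rr = 0.252, the ratio of excess reserves to deposits is 0.472085 − 0.15 − 0.252 = 0.070085.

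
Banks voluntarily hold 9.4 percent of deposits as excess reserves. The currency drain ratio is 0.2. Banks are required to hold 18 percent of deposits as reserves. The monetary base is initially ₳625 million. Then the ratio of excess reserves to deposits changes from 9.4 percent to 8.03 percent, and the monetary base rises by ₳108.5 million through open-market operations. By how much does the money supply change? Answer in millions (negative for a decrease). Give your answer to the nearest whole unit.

Before: m₁ = (1 + 0.2) / (0.18 + 0.094 + 0.2) ≈ 2.5316, MB₁ = 625, so M₁ = 2.5316 × 625 = 1582.25 million.
After: m₂ = (1 + 0.2) / (0.18 + 0.0803 + 0.2) ≈ 2.6070, MB₂ = 625 + 108.5 = 733.5, so M₂ = 2.6070 × 733.5 = 1912.2345 million.
ΔM = M₂ − M₁ = 1912.2345 − 1582.25 = 329.9845 million.

₳330 million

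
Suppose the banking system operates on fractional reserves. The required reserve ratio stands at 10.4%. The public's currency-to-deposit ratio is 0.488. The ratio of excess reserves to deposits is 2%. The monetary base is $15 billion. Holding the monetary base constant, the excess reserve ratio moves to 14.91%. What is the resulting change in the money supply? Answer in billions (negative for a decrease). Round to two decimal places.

Initially m₁ = (1 + 0.488) / (0.104 + 0.02 + 0.488) ≈ 2.43137, so M₁ = 2.43137 × 15 ≈ 36.4705 billion.
After the change m₂ = (1 + 0.488) / (0.104 + 0.1491 + 0.488) ≈ 2.00783, so M₂ = 2.00783 × 15 ≈ 30.1174 billion.
ΔM = M₂ − M₁ = 30.1174 − 36.4705 = -6.3531 billion.

-6.35 billion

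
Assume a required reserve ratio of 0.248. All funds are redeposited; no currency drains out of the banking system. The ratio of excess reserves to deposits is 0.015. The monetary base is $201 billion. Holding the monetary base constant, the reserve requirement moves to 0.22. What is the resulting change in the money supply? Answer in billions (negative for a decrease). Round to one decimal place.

$91.1 billion

Initially m₁ = 1 / (0.248 + 0.015) ≈ 3.80228, so M₁ = 3.80228 × 201 ≈ 764.2583 billion.
After the change m₂ = 1 / (0.22 + 0.015) ≈ 4.25532, so M₂ = 4.25532 × 201 ≈ 855.3193 billion.
ΔM = M₂ − M₁ = 855.3193 − 764.2583 = 91.061 billion.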